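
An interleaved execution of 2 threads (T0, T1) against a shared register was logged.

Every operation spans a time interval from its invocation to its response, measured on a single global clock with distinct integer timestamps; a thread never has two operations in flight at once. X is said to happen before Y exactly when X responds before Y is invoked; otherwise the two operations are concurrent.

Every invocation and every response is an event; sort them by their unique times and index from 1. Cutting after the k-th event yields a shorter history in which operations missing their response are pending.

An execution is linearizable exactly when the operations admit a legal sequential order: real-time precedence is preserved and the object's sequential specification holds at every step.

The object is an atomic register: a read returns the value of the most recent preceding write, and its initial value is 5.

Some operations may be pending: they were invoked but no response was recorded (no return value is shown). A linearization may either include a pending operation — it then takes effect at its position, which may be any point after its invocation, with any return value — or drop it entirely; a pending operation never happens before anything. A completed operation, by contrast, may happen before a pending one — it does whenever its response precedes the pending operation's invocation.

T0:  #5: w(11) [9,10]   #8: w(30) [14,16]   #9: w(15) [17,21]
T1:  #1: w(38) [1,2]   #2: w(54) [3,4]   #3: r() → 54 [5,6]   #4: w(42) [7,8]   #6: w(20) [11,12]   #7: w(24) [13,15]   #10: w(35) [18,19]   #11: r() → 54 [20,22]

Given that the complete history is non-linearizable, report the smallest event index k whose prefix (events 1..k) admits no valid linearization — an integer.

22

events 1..21 are linearizable; a witness order is #1, #2, #3, #4, #5, #6, #7, #8, #9, #10:
1. #1 w(38), leaving value 38
2. #2 w(54), leaving value 54
3. #3 r() → 54, leaving value 54
4. #4 w(42), leaving value 42
5. #5 w(11), leaving value 11
6. #6 w(20), leaving value 20
7. #7 w(24), leaving value 24
8. #8 w(30), leaving value 30
9. #9 w(15), leaving value 15
10. #10 w(35), leaving value 35
event 22 — #11's response, time 22 — after it, nothing linearizes
sample order #1, #2, #3, #4, #5, #6, #7, #8, #9, #10, #11 stalls at step 11 — #11 r() → 54 has no legal effect
sample order #1, #2, #3, #4, #5, #6, #7, #8, #10, #9, #11 stalls at step 11 — #11 r() → 54 has no legal effect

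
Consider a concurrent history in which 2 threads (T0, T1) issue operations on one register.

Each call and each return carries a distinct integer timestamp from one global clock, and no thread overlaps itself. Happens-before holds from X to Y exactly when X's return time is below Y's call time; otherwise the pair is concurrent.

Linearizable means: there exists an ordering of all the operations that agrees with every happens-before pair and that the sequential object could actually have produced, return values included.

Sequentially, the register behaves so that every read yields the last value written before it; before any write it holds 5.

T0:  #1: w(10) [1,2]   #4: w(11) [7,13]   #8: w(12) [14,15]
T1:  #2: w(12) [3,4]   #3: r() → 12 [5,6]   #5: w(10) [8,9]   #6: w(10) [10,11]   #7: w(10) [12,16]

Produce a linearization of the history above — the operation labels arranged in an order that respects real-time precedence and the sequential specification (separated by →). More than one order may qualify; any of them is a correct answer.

step 1: #1 w(10) — value 10
step 2: #2 w(12) — value 12
step 3: #3 r() → 12 — value 12
step 4: #4 w(11) — value 11
step 5: #5 w(10) — value 10
step 6: #6 w(10) — value 10
step 7: #7 w(10) — value 10
step 8: #8 w(12) — value 12

#1 → #2 → #3 → #4 → #5 → #6 → #7 → #8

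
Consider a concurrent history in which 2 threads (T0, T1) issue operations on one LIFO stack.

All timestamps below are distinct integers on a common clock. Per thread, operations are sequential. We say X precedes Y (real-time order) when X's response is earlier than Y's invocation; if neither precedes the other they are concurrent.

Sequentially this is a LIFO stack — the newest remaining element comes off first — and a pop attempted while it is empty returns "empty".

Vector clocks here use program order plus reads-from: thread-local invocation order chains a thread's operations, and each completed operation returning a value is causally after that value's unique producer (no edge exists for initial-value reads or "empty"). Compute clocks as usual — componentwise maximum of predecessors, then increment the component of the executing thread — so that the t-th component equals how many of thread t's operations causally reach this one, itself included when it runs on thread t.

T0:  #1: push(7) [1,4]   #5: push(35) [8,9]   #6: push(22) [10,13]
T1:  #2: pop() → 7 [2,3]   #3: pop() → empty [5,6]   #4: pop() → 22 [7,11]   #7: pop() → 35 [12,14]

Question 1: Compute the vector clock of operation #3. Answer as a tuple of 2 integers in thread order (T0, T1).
(1, 2)

#1, invoked 1, has no incoming edges; only T0's bump applies → (1, 0)
#2 (invocation 2): componentwise max over VC(#1)=(1, 0), +1 at T1, giving (1, 1)
#5 (invocation 8): componentwise max over VC(#1)=(1, 0), +1 at T0, giving (2, 0)
#3 (invocation 5): componentwise max over VC(#2)=(1, 1), +1 at T1, giving (1, 2)
#6 (invocation 10): componentwise max over VC(#5)=(2, 0), +1 at T0, giving (3, 0)
#4 (invocation 7): componentwise max over VC(#3)=(1, 2), VC(#6)=(3, 0), +1 at T1, giving (3, 3)
#7 (invocation 12): componentwise max over VC(#4)=(3, 3), VC(#5)=(2, 0), +1 at T1, giving (3, 4)
target: VC(#3) = (1, 2)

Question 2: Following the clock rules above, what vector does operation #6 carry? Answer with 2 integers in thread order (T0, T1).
(3, 0)

#1 (invocation 1): nothing precedes it; T0's component alone gives (1, 0)
VC(#2, invoked at 2): max of VC(#1)=(1, 0), then +1 on thread T1 → (1, 1)
VC(#5, invoked at 8): max of VC(#1)=(1, 0), then +1 on thread T0 → (2, 0)
VC(#3, invoked at 5): max of VC(#2)=(1, 1), then +1 on thread T1 → (1, 2)
VC(#6, invoked at 10): max of VC(#5)=(2, 0), then +1 on thread T0 → (3, 0)
VC(#4, invoked at 7): max of VC(#3)=(1, 2), VC(#6)=(3, 0), then +1 on thread T1 → (3, 3)
VC(#7, invoked at 12): max of VC(#4)=(3, 3), VC(#5)=(2, 0), then +1 on thread T1 → (3, 4)
target: VC(#6) = (3, 0)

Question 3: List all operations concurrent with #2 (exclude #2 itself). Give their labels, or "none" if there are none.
#1

#2 runs from 2 to 3; window-overlapping ops are concurrent
#1 [1,4]: concurrent
#3 [5,6]: after
#4 [7,11]: after
#5 [8,9]: after
#6 [10,13]: after
#7 [12,14]: after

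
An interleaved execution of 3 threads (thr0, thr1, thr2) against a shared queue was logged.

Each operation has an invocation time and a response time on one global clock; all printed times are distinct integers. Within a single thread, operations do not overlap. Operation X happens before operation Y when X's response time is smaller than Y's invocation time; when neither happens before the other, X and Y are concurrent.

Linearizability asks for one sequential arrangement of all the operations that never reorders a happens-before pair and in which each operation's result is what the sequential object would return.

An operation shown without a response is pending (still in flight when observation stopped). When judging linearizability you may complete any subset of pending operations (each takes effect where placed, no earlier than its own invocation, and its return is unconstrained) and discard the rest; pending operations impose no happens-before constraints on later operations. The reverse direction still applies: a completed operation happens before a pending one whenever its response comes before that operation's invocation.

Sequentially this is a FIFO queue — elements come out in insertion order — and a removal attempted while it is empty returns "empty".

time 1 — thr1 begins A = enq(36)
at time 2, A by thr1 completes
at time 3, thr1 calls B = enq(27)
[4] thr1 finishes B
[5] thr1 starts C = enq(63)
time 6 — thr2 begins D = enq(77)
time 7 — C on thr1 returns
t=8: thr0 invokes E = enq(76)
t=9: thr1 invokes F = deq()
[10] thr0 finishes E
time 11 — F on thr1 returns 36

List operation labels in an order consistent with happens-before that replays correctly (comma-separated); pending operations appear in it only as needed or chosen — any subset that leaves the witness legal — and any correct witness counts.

A, B, C, D, E, F

step 1: A enq(36) — queue <36>
step 2: B enq(27) — queue <36,27>
step 3: C enq(63) — queue <36,27,63>
step 4: D enq(77) (pending, included) — queue <36,27,63,77>
step 5: E enq(76) — queue <36,27,63,77,76>
step 6: F deq() → 36 — queue <27,63,77,76>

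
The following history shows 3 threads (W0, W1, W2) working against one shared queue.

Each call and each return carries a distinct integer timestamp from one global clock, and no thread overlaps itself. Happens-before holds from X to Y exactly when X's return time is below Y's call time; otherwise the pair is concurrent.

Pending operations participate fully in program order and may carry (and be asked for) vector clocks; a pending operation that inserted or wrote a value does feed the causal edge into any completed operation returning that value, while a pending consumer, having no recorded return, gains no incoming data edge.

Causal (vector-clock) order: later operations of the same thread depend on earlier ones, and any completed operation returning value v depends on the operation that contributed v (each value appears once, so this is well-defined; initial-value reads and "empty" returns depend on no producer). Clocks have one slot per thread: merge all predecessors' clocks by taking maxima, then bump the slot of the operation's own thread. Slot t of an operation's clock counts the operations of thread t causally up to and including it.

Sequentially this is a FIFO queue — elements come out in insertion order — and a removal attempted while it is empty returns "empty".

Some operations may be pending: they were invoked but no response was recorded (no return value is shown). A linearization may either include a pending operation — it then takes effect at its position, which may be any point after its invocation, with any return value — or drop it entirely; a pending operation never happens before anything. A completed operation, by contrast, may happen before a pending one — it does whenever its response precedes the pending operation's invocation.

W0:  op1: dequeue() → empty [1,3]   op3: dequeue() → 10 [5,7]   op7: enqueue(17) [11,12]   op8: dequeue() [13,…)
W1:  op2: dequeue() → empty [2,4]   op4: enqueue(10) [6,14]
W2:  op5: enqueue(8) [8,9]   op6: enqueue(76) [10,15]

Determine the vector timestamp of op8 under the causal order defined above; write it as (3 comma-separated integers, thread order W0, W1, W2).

(4, 2, 0)

op5 (invocation 8): nothing precedes it; W2's component alone gives (0, 0, 1)
op2 (invocation 2): nothing precedes it; W1's component alone gives (0, 1, 0)
op1 (invocation 1): nothing precedes it; W0's component alone gives (1, 0, 0)
op6 (invocation 10): componentwise max over VC(op5)=(0, 0, 1), +1 at W2, giving (0, 0, 2)
op4 (invocation 6): componentwise max over VC(op2)=(0, 1, 0), +1 at W1, giving (0, 2, 0)
op3 (invocation 5): componentwise max over VC(op1)=(1, 0, 0), VC(op4)=(0, 2, 0), +1 at W0, giving (2, 2, 0)
op7 (invocation 11): componentwise max over VC(op3)=(2, 2, 0), +1 at W0, giving (3, 2, 0)
op8 (invocation 13): componentwise max over VC(op7)=(3, 2, 0), +1 at W0, giving (4, 2, 0)
target: VC(op8) = (4, 2, 0)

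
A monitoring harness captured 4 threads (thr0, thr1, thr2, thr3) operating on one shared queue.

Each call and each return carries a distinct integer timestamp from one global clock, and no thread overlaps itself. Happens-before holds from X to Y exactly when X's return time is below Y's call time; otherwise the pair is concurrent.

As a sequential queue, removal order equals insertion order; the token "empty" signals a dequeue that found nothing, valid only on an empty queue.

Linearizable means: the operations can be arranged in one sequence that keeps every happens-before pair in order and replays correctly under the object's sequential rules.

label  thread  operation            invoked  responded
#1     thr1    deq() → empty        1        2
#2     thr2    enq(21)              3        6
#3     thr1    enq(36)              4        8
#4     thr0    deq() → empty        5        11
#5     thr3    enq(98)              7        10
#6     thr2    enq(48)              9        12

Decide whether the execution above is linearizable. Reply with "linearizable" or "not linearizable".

witness order: #1, #4, #2, #3, #5, #6
step 1: #1 deq() → empty — queue <>
step 2: #4 deq() → empty — queue <>
step 3: #2 enq(21) — queue <21>
step 4: #3 enq(36) — queue <21,36>
step 5: #5 enq(98) — queue <21,36,98>
step 6: #6 enq(48) — queue <21,36,98,48>

linearizable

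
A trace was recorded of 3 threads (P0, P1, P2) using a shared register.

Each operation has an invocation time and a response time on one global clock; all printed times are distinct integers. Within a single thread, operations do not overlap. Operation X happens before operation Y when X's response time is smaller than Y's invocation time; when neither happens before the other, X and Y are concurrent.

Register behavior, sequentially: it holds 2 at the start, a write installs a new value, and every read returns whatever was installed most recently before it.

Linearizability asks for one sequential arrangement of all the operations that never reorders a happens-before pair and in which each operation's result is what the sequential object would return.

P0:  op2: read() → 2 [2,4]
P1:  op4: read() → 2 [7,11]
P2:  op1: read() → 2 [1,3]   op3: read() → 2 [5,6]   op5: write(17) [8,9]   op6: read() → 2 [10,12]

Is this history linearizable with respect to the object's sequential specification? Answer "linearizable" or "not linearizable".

already the first 12 events (up to op6's response at time 12) admit no linearization; the first 11 still do
checked exhaustively: 6 real-time-consistent orders of 6 completed operations, zero legal register replays
e.g. op1, op2, op3, op4, op5, op6: illegal at step 6, since op6 read() → 2 cannot apply there
e.g. op1, op2, op3, op5, op4, op6: illegal at step 5, since op4 read() → 2 cannot apply there

not linearizable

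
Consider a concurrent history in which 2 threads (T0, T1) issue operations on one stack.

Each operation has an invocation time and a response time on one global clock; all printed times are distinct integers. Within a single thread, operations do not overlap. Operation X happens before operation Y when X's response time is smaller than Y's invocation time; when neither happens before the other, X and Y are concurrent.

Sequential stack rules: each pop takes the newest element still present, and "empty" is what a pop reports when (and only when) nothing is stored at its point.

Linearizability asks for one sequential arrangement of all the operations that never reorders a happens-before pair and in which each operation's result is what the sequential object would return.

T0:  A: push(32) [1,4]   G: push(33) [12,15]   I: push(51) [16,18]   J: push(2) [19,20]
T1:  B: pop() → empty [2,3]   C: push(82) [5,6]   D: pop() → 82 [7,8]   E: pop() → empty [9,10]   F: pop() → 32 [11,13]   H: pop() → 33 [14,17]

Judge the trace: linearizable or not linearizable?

through event 9 a valid linearization exists; event 10 (E responding at time 10) ends that
2 orders of the 5 completed stack ops respect real time; none is legal
sample order A, B, C, D, E stalls at step 2 — B pop() → empty has no legal effect
sample order B, A, C, D, E stalls at step 5 — E pop() → empty has no legal effect

not linearizable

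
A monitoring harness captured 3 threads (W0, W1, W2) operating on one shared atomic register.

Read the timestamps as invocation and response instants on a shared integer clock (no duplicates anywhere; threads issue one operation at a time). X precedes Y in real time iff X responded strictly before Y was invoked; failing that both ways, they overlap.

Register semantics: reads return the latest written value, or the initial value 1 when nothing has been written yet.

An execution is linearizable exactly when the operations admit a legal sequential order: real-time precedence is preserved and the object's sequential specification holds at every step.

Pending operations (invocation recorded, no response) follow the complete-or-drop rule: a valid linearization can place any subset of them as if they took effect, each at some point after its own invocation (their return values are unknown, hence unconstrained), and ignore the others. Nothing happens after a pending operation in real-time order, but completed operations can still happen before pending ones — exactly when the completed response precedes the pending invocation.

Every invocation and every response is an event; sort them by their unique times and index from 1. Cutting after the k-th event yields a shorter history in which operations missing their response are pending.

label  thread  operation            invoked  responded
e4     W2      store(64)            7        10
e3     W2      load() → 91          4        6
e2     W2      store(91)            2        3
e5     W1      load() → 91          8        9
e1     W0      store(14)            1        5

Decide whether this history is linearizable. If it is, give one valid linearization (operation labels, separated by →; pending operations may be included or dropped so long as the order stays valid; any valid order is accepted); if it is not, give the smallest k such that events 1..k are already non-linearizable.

step 1: e1 store(14) — value 14
step 2: e2 store(91) — value 91
step 3: e3 load() → 91 — value 91
step 4: e5 load() → 91 — value 91
step 5: e4 store(64) — value 64

linearizable — witness: e1 → e2 → e3 → e5 → e4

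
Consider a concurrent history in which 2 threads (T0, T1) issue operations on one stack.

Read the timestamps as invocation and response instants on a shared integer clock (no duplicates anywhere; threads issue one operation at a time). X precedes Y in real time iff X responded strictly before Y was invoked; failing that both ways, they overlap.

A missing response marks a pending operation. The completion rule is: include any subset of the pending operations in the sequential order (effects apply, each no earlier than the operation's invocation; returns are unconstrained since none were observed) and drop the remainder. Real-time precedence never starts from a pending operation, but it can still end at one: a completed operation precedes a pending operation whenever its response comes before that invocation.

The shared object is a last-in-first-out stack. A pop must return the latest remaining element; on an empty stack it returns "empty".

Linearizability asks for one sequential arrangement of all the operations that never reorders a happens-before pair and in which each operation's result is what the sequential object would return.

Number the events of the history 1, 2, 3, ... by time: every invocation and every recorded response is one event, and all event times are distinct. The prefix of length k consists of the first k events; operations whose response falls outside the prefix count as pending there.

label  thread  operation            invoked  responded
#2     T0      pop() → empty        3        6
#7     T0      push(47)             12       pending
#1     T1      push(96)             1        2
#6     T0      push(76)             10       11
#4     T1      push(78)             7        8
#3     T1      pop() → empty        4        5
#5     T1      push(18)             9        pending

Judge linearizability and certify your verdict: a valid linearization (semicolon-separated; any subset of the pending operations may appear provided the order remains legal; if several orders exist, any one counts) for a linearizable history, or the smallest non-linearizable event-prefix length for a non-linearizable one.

not linearizable — minimal violating prefix: 6 events

cut after 5 events: linearizable; cut after 6 events (#2 responds, time 6): not linearizable
the 3 completed operations admit 2 real-time orders; each fails the stack replay
one such order, #1, #2, #3, breaks at step 2 where #2 pop() → empty is illegal
one such order, #1, #3, #2, breaks at step 2 where #3 pop() → empty is illegal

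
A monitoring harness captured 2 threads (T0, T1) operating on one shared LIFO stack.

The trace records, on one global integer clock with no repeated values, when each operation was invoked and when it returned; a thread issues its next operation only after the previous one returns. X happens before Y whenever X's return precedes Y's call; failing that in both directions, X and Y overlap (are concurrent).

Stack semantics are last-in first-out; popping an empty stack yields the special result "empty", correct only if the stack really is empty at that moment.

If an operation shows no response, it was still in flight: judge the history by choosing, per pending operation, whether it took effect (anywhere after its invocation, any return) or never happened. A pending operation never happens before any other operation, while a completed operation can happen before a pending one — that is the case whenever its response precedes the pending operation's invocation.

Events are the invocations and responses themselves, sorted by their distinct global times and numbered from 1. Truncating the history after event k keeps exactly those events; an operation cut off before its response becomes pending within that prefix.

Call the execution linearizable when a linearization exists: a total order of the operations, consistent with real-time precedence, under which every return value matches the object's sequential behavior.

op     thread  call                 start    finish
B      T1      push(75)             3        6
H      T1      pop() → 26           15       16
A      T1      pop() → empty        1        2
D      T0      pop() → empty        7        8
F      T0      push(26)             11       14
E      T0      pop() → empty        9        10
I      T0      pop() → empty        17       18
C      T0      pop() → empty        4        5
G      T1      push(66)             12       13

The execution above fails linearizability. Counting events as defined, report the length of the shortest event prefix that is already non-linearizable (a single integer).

8

a valid linearization of events 1..7 exists, for instance A, C, B:
1. A pop() → empty, leaving stack <>
2. C pop() → empty, leaving stack <>
3. B push(75), leaving stack <75>
include event 8 — D responding at 8 — and every candidate order breaks
sample order A, B, C, D stalls at step 3 — C pop() → empty has no legal effect
sample order A, C, B, D stalls at step 4 — D pop() → empty has no legal effect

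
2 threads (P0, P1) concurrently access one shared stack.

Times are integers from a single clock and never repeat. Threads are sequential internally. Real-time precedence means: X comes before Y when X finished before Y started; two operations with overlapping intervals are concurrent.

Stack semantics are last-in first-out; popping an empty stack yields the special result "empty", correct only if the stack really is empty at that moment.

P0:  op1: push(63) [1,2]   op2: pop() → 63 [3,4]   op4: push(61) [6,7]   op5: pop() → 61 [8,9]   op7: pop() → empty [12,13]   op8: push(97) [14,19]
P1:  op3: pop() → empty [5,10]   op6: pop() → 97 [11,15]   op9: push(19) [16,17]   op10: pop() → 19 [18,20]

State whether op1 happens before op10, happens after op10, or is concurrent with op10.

before

op1 spans [1,2], op10 spans [18,20]
resp(op1)=2 < inv(op10)=18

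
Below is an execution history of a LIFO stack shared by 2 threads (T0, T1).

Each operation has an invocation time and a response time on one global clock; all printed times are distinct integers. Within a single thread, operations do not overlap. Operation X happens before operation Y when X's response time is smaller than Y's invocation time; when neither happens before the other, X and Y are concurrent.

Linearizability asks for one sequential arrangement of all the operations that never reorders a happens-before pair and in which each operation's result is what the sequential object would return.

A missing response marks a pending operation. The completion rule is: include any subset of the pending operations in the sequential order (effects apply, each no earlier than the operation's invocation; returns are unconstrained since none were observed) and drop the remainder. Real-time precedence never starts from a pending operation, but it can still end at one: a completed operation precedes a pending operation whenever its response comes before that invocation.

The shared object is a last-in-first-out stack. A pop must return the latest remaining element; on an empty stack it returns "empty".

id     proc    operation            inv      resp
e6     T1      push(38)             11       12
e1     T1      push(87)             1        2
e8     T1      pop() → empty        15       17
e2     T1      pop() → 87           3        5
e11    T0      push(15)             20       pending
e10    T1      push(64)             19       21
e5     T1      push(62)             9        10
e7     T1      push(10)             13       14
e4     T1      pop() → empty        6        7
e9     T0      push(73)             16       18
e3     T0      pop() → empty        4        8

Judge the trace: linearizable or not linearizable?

the violation lands at event 17, e8's response at time 17: events 1..16 linearize, events 1..17 do not
8 completed operations, 3 real-time-consistent orders — every LIFO stack replay fails
include/drop combinations of the 1 pending operation (e9) were all tried; none helps
e.g. e1, e2, e3, e4, e5, e6, e7, e8 (pending dropped): illegal at step 8, since e8 pop() → empty cannot apply there
e.g. e1, e2, e4, e3, e5, e6, e7, e8 (pending dropped): illegal at step 8, since e8 pop() → empty cannot apply there

not linearizable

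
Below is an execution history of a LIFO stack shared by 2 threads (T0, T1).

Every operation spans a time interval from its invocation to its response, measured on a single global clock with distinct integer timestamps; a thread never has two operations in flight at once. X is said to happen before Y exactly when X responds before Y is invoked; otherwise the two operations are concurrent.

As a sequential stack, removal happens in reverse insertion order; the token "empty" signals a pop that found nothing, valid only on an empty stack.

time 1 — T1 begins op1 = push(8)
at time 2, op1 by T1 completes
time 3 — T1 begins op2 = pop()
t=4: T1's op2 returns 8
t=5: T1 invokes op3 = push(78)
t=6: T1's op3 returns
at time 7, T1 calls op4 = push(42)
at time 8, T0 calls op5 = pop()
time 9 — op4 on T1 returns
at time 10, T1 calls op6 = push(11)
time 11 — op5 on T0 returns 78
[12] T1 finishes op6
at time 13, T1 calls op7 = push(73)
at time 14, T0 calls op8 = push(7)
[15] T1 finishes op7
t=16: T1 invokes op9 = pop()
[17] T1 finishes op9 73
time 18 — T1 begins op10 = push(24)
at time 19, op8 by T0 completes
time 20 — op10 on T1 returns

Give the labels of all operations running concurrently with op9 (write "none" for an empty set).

concurrent with op9 ([16,17]): every op whose interval crosses 16..17
op1 [1,2]: before
op2 [3,4]: before
op3 [5,6]: before
op4 [7,9]: before
op5 [8,11]: before
op6 [10,12]: before
op7 [13,15]: before
op8 [14,19]: concurrent
op10 [18,20]: after

op8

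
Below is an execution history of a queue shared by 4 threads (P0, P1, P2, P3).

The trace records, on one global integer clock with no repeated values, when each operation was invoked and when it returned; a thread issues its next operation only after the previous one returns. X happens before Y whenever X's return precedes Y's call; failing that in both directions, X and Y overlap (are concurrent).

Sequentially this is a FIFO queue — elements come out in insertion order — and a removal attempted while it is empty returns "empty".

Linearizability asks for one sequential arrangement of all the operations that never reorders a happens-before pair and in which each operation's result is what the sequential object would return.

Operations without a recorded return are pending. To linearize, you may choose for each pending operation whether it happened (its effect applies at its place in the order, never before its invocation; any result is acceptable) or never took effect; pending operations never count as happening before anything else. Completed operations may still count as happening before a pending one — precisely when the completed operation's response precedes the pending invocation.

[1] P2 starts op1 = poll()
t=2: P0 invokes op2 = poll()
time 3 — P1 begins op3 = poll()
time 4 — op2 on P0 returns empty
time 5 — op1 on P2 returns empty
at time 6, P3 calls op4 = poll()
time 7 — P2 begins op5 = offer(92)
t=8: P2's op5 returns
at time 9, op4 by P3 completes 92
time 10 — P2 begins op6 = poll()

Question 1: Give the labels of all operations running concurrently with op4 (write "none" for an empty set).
op3, op5

op4 runs from 6 to 9; window-overlapping ops are concurrent
op1 [1,5]: before
op2 [2,4]: before
op3 [3,…): concurrent
op5 [7,8]: concurrent
op6 [10,…): after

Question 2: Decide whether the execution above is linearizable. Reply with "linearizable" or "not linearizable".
linearizable

witness order: op1, op2, op3, op5, op4
step 1: op1 poll() → empty — queue <>
step 2: op2 poll() → empty — queue <>
step 3: op3 poll() (pending, included) — queue <>
step 4: op5 offer(92) — queue <92>
step 5: op4 poll() → 92 — queue <>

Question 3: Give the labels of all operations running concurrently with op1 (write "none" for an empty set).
op2, op3

op1 spans [1,5]: anything still running between times 1 and 5 counts as concurrent
op2 [2,4]: concurrent
op3 [3,…): concurrent
op4 [6,9]: after
op5 [7,8]: after
op6 [10,…): after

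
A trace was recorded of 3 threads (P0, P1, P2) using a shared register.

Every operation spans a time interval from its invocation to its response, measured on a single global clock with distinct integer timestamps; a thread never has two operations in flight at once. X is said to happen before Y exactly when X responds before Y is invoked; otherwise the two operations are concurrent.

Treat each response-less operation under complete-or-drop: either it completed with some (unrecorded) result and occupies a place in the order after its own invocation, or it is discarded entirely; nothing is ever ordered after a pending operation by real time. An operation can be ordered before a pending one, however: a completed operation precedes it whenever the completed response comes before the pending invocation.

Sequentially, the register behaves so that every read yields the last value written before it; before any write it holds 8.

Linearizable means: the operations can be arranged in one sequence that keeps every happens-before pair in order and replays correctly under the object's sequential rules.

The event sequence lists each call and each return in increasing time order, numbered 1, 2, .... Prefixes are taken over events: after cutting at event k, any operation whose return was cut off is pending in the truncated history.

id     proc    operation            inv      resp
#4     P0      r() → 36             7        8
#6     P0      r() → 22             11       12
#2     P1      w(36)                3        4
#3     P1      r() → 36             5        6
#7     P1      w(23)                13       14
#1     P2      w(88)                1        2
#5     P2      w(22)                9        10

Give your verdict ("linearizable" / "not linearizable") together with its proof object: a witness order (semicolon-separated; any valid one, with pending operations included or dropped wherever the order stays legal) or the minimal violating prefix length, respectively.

step 1: #1 w(88) — value 88
step 2: #2 w(36) — value 36
step 3: #3 r() → 36 — value 36
step 4: #4 r() → 36 — value 36
step 5: #5 w(22) — value 22
step 6: #6 r() → 22 — value 22
step 7: #7 w(23) — value 23

linearizable — witness: #1; #2; #3; #4; #5; #6; #7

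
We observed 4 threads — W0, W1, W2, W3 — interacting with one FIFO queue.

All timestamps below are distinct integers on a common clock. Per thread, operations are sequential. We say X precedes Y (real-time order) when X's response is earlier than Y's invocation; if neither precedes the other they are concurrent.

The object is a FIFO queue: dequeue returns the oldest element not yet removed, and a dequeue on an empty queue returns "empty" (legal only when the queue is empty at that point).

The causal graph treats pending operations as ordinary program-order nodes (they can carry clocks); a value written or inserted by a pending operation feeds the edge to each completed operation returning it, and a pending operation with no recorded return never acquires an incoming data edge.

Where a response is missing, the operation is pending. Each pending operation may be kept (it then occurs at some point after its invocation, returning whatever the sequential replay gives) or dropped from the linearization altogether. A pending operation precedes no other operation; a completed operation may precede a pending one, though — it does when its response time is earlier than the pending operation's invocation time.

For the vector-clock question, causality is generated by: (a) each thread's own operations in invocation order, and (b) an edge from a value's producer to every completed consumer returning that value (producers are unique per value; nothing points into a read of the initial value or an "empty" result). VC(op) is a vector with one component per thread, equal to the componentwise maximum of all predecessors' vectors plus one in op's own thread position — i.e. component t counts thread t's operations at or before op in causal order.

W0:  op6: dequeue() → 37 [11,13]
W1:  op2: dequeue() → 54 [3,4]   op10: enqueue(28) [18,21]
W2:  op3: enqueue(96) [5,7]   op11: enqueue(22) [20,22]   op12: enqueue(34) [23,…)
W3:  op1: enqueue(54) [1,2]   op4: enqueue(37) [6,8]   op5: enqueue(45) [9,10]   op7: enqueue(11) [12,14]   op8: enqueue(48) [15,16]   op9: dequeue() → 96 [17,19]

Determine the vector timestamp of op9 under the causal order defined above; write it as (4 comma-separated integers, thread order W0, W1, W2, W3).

(0, 0, 1, 6)

VC(op1, invoked at 1): no causal predecessors; +1 on W3 → (0, 0, 0, 1)
VC(op3, invoked at 5): no causal predecessors; +1 on W2 → (0, 0, 1, 0)
op4 (invocation 6): componentwise max over VC(op1)=(0, 0, 0, 1), +1 at W3, giving (0, 0, 0, 2)
op11 (invocation 20): componentwise max over VC(op3)=(0, 0, 1, 0), +1 at W2, giving (0, 0, 2, 0)
op2 (invocation 3): componentwise max over VC(op1)=(0, 0, 0, 1), +1 at W1, giving (0, 1, 0, 1)
op5 (invocation 9): componentwise max over VC(op4)=(0, 0, 0, 2), +1 at W3, giving (0, 0, 0, 3)
op12 (invocation 23): componentwise max over VC(op11)=(0, 0, 2, 0), +1 at W2, giving (0, 0, 3, 0)
op10 (invocation 18): componentwise max over VC(op2)=(0, 1, 0, 1), +1 at W1, giving (0, 2, 0, 1)
op6 (invocation 11): componentwise max over VC(op4)=(0, 0, 0, 2), +1 at W0, giving (1, 0, 0, 2)
op7 (invocation 12): componentwise max over VC(op5)=(0, 0, 0, 3), +1 at W3, giving (0, 0, 0, 4)
op8 (invocation 15): componentwise max over VC(op7)=(0, 0, 0, 4), +1 at W3, giving (0, 0, 0, 5)
op9 (invocation 17): componentwise max over VC(op3)=(0, 0, 1, 0), VC(op8)=(0, 0, 0, 5), +1 at W3, giving (0, 0, 1, 6)
target: VC(op9) = (0, 0, 1, 6)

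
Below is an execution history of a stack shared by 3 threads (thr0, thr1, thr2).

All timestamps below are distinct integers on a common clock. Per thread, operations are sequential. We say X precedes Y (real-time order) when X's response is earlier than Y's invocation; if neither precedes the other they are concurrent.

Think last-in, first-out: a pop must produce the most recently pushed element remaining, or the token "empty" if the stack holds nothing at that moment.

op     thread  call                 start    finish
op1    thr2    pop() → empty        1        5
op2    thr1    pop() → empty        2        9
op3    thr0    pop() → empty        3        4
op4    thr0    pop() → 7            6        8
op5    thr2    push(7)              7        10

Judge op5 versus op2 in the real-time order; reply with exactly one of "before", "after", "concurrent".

concurrent

op5 spans [7,10], op2 spans [2,9]
the intervals overlap in both directions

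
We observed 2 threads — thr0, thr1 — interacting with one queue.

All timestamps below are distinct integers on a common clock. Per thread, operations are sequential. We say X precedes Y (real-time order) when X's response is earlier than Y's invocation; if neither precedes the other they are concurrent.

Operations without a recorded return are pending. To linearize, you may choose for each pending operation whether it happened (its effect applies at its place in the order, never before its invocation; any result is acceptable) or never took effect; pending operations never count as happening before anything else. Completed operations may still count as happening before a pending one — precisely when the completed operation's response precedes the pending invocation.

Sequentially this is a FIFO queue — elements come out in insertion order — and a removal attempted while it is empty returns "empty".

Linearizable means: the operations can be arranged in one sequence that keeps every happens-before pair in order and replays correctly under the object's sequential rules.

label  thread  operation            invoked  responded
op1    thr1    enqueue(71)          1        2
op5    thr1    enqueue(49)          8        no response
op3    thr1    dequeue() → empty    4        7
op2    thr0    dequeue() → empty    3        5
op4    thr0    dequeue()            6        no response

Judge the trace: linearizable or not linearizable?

events 1..6 are fine; event 7 — the response of op3 at time 7 — makes the prefix non-linearizable
the 3 completed operations admit 2 real-time orders; each fails the queue replay
include/drop combinations of the 1 pending operation (op4) were all tried; none helps
one such order, op1, op2, op3 (pending dropped), breaks at step 2 where op2 dequeue() → empty is illegal
one such order, op1, op3, op2 (pending dropped), breaks at step 2 where op3 dequeue() → empty is illegal

not linearizable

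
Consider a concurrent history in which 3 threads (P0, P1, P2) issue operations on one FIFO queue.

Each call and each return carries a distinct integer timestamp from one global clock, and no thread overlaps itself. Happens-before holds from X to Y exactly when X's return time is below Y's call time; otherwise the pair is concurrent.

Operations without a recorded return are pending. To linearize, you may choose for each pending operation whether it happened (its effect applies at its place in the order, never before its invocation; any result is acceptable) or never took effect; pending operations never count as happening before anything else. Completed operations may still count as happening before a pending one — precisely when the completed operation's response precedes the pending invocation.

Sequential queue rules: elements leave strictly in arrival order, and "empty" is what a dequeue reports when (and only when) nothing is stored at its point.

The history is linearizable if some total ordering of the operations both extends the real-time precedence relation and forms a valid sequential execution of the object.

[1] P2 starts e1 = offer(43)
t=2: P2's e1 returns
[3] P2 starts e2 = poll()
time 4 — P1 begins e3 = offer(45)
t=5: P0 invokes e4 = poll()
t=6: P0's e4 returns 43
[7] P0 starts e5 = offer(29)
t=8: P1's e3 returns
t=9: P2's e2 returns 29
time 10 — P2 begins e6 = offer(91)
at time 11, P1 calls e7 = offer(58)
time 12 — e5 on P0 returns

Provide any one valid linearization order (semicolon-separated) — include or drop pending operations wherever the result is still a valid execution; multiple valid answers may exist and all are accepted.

e1; e4; e5; e2; e3

1. e1 offer(43), leaving queue <43>
2. e4 poll() → 43, leaving queue <>
3. e5 offer(29), leaving queue <29>
4. e2 poll() → 29, leaving queue <>
5. e3 offer(45), leaving queue <45>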